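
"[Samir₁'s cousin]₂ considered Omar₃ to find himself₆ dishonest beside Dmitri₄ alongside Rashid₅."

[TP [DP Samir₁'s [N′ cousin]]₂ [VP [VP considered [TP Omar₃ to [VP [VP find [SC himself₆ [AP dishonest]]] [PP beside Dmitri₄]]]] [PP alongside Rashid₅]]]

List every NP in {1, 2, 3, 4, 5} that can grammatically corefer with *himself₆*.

{3}

*himself* is an anaphor, so Principle A applies: it must be bound in its binding domain.
Binding domain of *himself₆*: the embedded TP, whose subject is Omar₃.
*Samir₁* does not c-command the anaphor → cannot bind it.
*[Samir₁'s cousin]₂* c-commands the anaphor but is outside its binding domain → cannot satisfy Principle A.
*Omar₃* c-commands the anaphor within its binding domain → licit binder.
*Dmitri₄* does not c-command the anaphor → cannot bind it.
*Rashid₅* does not c-command the anaphor → cannot bind it.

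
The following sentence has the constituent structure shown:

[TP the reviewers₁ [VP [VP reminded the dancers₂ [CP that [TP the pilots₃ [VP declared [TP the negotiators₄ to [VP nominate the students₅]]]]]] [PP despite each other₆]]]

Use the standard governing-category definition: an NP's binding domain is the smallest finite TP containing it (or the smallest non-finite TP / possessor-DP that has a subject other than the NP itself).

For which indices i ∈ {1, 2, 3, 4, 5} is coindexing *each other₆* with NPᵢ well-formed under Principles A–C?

{1}

*each other* is an anaphor, so Principle A applies: it must be bound in its binding domain.
Binding domain of *each other₆*: the matrix TP, whose subject is the reviewers₁.
*the reviewers₁* c-commands the anaphor within its binding domain → licit binder.
*the dancers₂* does not c-command the anaphor → cannot bind it.
*the pilots₃* does not c-command the anaphor → cannot bind it.
*the negotiators₄* does not c-command the anaphor → cannot bind it.
*the students₅* does not c-command the anaphor → cannot bind it.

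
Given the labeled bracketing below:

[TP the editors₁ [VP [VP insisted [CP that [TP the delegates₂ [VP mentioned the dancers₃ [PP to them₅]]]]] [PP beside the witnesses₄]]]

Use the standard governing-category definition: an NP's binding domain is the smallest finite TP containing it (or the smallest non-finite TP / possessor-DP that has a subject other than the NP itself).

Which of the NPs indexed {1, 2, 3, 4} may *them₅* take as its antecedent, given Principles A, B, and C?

{1, 4}

*them* is a pronoun, so Principle B applies: it must be free in its binding domain.
Binding domain of *them₅*: the embedded TP, whose subject is the delegates₂.
*the editors₁* c-commands the pronoun but from outside its binding domain, and is not c-commanded by it → coindexation permitted.
*the delegates₂* c-commands the pronoun within its binding domain → coindexation would violate Principle B.
*the dancers₃* c-commands the pronoun within its binding domain → coindexation would violate Principle B.
*the witnesses₄* and the pronoun do not c-command one another → neither Principle B nor Principle C is at stake; coindexation permitted.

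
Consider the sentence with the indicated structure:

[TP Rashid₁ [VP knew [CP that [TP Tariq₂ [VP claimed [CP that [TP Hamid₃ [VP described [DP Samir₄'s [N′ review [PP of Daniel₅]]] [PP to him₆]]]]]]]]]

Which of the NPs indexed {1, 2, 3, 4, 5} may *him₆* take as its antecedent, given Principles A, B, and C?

*him* is a pronoun, so Principle B applies: it must be free in its binding domain.
Binding domain of *him₆*: the embedded TP, whose subject is Hamid₃.
*Rashid₁* c-commands the pronoun but from outside its binding domain, and is not c-commanded by it → coindexation permitted.
*Tariq₂* c-commands the pronoun but from outside its binding domain, and is not c-commanded by it → coindexation permitted.
*Hamid₃* c-commands the pronoun within its binding domain → coindexation would violate Principle B.
*Samir₄* and the pronoun do not c-command one another → neither Principle B nor Principle C is at stake; coindexation permitted.
*Daniel₅* and the pronoun do not c-command one another → neither Principle B nor Principle C is at stake; coindexation permitted.

{1, 2, 4, 5}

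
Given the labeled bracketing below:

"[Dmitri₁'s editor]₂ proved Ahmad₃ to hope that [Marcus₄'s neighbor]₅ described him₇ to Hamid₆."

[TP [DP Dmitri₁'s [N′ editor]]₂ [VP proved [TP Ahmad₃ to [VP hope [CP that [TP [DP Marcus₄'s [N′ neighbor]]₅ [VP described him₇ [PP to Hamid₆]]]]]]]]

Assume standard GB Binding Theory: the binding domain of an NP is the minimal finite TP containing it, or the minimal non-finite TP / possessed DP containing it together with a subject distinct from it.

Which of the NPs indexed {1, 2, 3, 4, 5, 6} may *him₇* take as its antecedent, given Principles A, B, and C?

*him* is a pronoun, so Principle B applies: it must be free in its binding domain.
Binding domain of *him₇*: the embedded TP, whose subject is [Marcus₄'s neighbor]₅.
*Dmitri₁* and the pronoun do not c-command one another → neither Principle B nor Principle C is at stake; coindexation permitted.
*[Dmitri₁'s editor]₂* c-commands the pronoun but from outside its binding domain, and is not c-commanded by it → coindexation permitted.
*Ahmad₃* c-commands the pronoun but from outside its binding domain, and is not c-commanded by it → coindexation permitted.
*Marcus₄* and the pronoun do not c-command one another → neither Principle B nor Principle C is at stake; coindexation permitted.
*[Marcus₄'s neighbor]₅* c-commands the pronoun within its binding domain → coindexation would violate Principle B.
*Hamid₆*: the pronoun c-commands this R-expression → coindexation would violate Principle C on *Hamid₆*.

{1, 2, 3, 4}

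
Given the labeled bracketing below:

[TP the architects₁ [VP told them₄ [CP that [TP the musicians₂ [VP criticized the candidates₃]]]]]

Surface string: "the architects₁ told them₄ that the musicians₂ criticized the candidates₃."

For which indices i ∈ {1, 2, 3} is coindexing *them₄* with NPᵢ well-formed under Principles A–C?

none

*them* is a pronoun, so Principle B applies: it must be free in its binding domain.
Binding domain of *them₄*: the matrix TP, whose subject is the architects₁.
*the architects₁* c-commands the pronoun within its binding domain → coindexation would violate Principle B.
*the musicians₂*: the pronoun c-commands this R-expression → coindexation would violate Principle C on *the musicians₂*.
*the candidates₃*: the pronoun c-commands this R-expression → coindexation would violate Principle C on *the candidates₃*.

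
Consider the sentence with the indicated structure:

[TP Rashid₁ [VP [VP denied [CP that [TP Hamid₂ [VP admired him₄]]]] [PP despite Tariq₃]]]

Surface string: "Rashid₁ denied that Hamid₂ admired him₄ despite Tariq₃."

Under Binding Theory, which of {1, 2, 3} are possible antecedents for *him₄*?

{1, 3}

*him* is a pronoun, so Principle B applies: it must be free in its binding domain.
Binding domain of *him₄*: the embedded TP, whose subject is Hamid₂.
*Rashid₁* c-commands the pronoun but from outside its binding domain, and is not c-commanded by it → coindexation permitted.
*Hamid₂* c-commands the pronoun within its binding domain → coindexation would violate Principle B.
*Tariq₃* and the pronoun do not c-command one another → neither Principle B nor Principle C is at stake; coindexation permitted.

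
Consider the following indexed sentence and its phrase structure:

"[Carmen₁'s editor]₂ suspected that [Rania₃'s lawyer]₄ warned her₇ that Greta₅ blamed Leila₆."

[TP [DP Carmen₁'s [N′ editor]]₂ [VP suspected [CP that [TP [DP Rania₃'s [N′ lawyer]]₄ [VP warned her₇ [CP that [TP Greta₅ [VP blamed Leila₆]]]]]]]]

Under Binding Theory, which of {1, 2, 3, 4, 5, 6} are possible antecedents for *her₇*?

{1, 2, 3}

*her* is a pronoun, so Principle B applies: it must be free in its binding domain.
Binding domain of *her₇*: the embedded TP, whose subject is [Rania₃'s lawyer]₄.
*Carmen₁* and the pronoun do not c-command one another → neither Principle B nor Principle C is at stake; coindexation permitted.
*[Carmen₁'s editor]₂* c-commands the pronoun but from outside its binding domain, and is not c-commanded by it → coindexation permitted.
*Rania₃* and the pronoun do not c-command one another → neither Principle B nor Principle C is at stake; coindexation permitted.
*[Rania₃'s lawyer]₄* c-commands the pronoun within its binding domain → coindexation would violate Principle B.
*Greta₅*: the pronoun c-commands this R-expression → coindexation would violate Principle C on *Greta₅*.
*Leila₆*: the pronoun c-commands this R-expression → coindexation would violate Principle C on *Leila₆*.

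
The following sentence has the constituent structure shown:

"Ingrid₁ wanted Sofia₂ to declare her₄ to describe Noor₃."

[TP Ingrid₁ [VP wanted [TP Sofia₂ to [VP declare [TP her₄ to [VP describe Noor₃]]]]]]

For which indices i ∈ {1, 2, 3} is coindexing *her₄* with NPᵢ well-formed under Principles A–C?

*her* is a pronoun, so Principle B applies: it must be free in its binding domain.
Binding domain of *her₄*: the embedded TP, whose subject is Sofia₂.
*Ingrid₁* c-commands the pronoun but from outside its binding domain, and is not c-commanded by it → coindexation permitted.
*Sofia₂* c-commands the pronoun within its binding domain → coindexation would violate Principle B.
*Noor₃*: the pronoun c-commands this R-expression → coindexation would violate Principle C on *Noor₃*.

{1}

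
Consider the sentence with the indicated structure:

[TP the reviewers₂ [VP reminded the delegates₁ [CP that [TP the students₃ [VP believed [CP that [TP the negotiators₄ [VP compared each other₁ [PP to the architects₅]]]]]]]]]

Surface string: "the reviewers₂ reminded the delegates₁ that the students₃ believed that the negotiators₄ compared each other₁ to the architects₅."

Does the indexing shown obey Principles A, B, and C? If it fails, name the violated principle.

The two coindexed NPs are *the delegates₁* and *each other₁*.
*each other₁* is an anaphor. Principle A requires it to be bound within its binding domain — the embedded TP, whose subject is the negotiators₄.
Within that domain it is c-commanded by *the negotiators₄*, which does not share its index.
*the delegates₁* does c-command the anaphor, but from outside its binding domain.
The anaphor is unbound in its domain → Principle A violation.

Principle A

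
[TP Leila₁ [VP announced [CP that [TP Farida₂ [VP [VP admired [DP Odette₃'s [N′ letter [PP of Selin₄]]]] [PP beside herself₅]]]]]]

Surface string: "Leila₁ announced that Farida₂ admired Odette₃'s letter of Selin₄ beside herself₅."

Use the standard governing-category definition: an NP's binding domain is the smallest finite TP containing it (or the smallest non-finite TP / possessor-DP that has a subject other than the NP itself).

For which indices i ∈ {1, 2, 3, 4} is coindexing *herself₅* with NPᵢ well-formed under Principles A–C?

{2}

*herself* is an anaphor, so Principle A applies: it must be bound in its binding domain.
Binding domain of *herself₅*: the embedded TP, whose subject is Farida₂.
*Leila₁* c-commands the anaphor but is outside its binding domain → cannot satisfy Principle A.
*Farida₂* c-commands the anaphor within its binding domain → licit binder.
*Odette₃* does not c-command the anaphor → cannot bind it.
*Selin₄* does not c-command the anaphor → cannot bind it.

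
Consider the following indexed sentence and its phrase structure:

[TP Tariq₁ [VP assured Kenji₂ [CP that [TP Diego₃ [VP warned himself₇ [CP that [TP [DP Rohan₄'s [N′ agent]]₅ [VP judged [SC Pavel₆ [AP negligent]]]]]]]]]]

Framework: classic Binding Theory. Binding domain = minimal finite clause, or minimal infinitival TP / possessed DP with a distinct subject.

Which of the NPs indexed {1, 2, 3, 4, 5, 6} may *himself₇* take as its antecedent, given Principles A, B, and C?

{3}

*himself* is an anaphor, so Principle A applies: it must be bound in its binding domain.
Binding domain of *himself₇*: the embedded TP, whose subject is Diego₃.
*Tariq₁* c-commands the anaphor but is outside its binding domain → cannot satisfy Principle A.
*Kenji₂* c-commands the anaphor but is outside its binding domain → cannot satisfy Principle A.
*Diego₃* c-commands the anaphor within its binding domain → licit binder.
*Rohan₄* does not c-command the anaphor → cannot bind it.
*[Rohan₄'s agent]₅* does not c-command the anaphor → cannot bind it.
*Pavel₆* does not c-command the anaphor → cannot bind it.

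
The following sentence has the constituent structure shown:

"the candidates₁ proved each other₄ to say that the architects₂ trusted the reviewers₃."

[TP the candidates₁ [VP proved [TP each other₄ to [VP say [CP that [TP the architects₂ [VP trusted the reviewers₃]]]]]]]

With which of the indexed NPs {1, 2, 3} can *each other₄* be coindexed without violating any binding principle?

{1}

*each other* is an anaphor, so Principle A applies: it must be bound in its binding domain.
Binding domain of *each other₄*: the matrix TP, whose subject is the candidates₁.
*the candidates₁* c-commands the anaphor within its binding domain → licit binder.
*the architects₂* does not c-command the anaphor → cannot bind it.
*the reviewers₃* does not c-command the anaphor → cannot bind it.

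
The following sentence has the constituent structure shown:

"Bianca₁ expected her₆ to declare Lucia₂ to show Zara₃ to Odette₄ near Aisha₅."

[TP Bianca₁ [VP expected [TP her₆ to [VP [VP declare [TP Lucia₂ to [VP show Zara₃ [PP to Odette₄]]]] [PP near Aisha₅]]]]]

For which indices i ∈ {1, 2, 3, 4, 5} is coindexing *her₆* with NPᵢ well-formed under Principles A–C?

*her* is a pronoun, so Principle B applies: it must be free in its binding domain.
Binding domain of *her₆*: the matrix TP, whose subject is Bianca₁.
*Bianca₁* c-commands the pronoun within its binding domain → coindexation would violate Principle B.
*Lucia₂*: the pronoun c-commands this R-expression → coindexation would violate Principle C on *Lucia₂*.
*Zara₃*: the pronoun c-commands this R-expression → coindexation would violate Principle C on *Zara₃*.
*Odette₄*: the pronoun c-commands this R-expression → coindexation would violate Principle C on *Odette₄*.
*Aisha₅*: the pronoun c-commands this R-expression → coindexation would violate Principle C on *Aisha₅*.

none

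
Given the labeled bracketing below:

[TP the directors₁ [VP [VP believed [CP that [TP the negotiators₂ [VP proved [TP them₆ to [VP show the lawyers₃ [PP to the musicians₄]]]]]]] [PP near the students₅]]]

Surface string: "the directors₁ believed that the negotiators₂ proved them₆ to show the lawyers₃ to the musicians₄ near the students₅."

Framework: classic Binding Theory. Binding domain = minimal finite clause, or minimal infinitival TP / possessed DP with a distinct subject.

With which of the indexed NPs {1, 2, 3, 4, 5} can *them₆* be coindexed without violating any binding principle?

{1, 5}

*them* is a pronoun, so Principle B applies: it must be free in its binding domain.
Binding domain of *them₆*: the embedded TP, whose subject is the negotiators₂.
*the directors₁* c-commands the pronoun but from outside its binding domain, and is not c-commanded by it → coindexation permitted.
*the negotiators₂* c-commands the pronoun within its binding domain → coindexation would violate Principle B.
*the lawyers₃*: the pronoun c-commands this R-expression → coindexation would violate Principle C on *the lawyers₃*.
*the musicians₄*: the pronoun c-commands this R-expression → coindexation would violate Principle C on *the musicians₄*.
*the students₅* and the pronoun do not c-command one another → neither Principle B nor Principle C is at stake; coindexation permitted.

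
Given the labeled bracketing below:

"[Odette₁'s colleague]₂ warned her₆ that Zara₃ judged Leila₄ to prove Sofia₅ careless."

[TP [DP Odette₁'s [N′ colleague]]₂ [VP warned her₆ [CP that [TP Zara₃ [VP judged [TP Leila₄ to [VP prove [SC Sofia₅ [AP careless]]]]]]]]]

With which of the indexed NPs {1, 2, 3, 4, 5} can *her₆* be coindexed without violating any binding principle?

{1}

*her* is a pronoun, so Principle B applies: it must be free in its binding domain.
Binding domain of *her₆*: the matrix TP, whose subject is [Odette₁'s colleague]₂.
*Odette₁* and the pronoun do not c-command one another → neither Principle B nor Principle C is at stake; coindexation permitted.
*[Odette₁'s colleague]₂* c-commands the pronoun within its binding domain → coindexation would violate Principle B.
*Zara₃*: the pronoun c-commands this R-expression → coindexation would violate Principle C on *Zara₃*.
*Leila₄*: the pronoun c-commands this R-expression → coindexation would violate Principle C on *Leila₄*.
*Sofia₅*: the pronoun c-commands this R-expression → coindexation would violate Principle C on *Sofia₅*.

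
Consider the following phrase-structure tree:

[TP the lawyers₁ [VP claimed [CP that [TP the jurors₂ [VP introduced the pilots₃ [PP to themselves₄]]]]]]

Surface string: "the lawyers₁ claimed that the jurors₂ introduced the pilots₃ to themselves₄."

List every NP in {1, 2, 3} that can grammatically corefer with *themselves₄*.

*themselves* is an anaphor, so Principle A applies: it must be bound in its binding domain.
Binding domain of *themselves₄*: the embedded TP, whose subject is the jurors₂.
*the lawyers₁* c-commands the anaphor but is outside its binding domain → cannot satisfy Principle A.
*the jurors₂* c-commands the anaphor within its binding domain → licit binder.
*the pilots₃* c-commands the anaphor within its binding domain → licit binder.

{2, 3}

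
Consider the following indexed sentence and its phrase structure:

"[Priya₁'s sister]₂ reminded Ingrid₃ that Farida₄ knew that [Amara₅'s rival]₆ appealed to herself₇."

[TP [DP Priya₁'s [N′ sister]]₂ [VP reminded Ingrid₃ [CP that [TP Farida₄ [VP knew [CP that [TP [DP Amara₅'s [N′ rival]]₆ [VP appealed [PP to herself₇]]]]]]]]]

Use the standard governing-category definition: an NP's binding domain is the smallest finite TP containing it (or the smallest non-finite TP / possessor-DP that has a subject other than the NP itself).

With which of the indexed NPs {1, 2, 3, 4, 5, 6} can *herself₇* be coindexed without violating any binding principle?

{6}

*herself* is an anaphor, so Principle A applies: it must be bound in its binding domain.
Binding domain of *herself₇*: the embedded TP, whose subject is [Amara₅'s rival]₆.
*Priya₁* does not c-command the anaphor → cannot bind it.
*[Priya₁'s sister]₂* c-commands the anaphor but is outside its binding domain → cannot satisfy Principle A.
*Ingrid₃* c-commands the anaphor but is outside its binding domain → cannot satisfy Principle A.
*Farida₄* c-commands the anaphor but is outside its binding domain → cannot satisfy Principle A.
*Amara₅* does not c-command the anaphor → cannot bind it.
*[Amara₅'s rival]₆* c-commands the anaphor within its binding domain → licit binder.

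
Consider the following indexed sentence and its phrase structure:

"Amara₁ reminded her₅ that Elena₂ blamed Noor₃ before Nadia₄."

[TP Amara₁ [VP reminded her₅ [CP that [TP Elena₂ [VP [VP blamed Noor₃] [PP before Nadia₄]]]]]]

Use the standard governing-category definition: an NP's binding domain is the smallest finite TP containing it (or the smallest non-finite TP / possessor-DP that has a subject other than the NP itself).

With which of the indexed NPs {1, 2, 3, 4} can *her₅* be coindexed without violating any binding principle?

*her* is a pronoun, so Principle B applies: it must be free in its binding domain.
Binding domain of *her₅*: the matrix TP, whose subject is Amara₁.
*Amara₁* c-commands the pronoun within its binding domain → coindexation would violate Principle B.
*Elena₂*: the pronoun c-commands this R-expression → coindexation would violate Principle C on *Elena₂*.
*Noor₃*: the pronoun c-commands this R-expression → coindexation would violate Principle C on *Noor₃*.
*Nadia₄*: the pronoun c-commands this R-expression → coindexation would violate Principle C on *Nadia₄*.

none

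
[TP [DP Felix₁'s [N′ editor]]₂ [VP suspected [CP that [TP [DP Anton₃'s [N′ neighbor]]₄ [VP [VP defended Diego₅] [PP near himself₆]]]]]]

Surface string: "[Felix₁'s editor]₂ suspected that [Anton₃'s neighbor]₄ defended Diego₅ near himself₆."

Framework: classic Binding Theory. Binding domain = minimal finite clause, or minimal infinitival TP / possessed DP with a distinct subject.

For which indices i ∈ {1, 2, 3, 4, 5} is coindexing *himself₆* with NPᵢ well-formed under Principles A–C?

*himself* is an anaphor, so Principle A applies: it must be bound in its binding domain.
Binding domain of *himself₆*: the embedded TP, whose subject is [Anton₃'s neighbor]₄.
*Felix₁* does not c-command the anaphor → cannot bind it.
*[Felix₁'s editor]₂* c-commands the anaphor but is outside its binding domain → cannot satisfy Principle A.
*Anton₃* does not c-command the anaphor → cannot bind it.
*[Anton₃'s neighbor]₄* c-commands the anaphor within its binding domain → licit binder.
*Diego₅* does not c-command the anaphor → cannot bind it.

{4}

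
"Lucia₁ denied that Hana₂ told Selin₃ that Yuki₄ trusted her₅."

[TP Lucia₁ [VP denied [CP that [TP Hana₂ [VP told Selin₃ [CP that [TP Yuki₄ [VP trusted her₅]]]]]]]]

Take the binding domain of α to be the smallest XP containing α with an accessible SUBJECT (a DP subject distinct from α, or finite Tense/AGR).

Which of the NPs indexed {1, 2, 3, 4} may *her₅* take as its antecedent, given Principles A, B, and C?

{1, 2, 3}

*her* is a pronoun, so Principle B applies: it must be free in its binding domain.
Binding domain of *her₅*: the embedded TP, whose subject is Yuki₄.
*Lucia₁* c-commands the pronoun but from outside its binding domain, and is not c-commanded by it → coindexation permitted.
*Hana₂* c-commands the pronoun but from outside its binding domain, and is not c-commanded by it → coindexation permitted.
*Selin₃* c-commands the pronoun but from outside its binding domain, and is not c-commanded by it → coindexation permitted.
*Yuki₄* c-commands the pronoun within its binding domain → coindexation would violate Principle B.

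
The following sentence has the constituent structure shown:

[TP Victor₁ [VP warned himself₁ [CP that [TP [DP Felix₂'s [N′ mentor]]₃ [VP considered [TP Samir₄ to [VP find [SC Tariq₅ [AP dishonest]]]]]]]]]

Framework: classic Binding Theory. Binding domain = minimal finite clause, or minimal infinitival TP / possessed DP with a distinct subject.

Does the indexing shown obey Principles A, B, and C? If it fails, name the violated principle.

grammatical

The two coindexed NPs are *Victor₁* and *himself₁*.
*himself₁* is an anaphor; its binding domain is the matrix TP, whose subject is Victor₁. *Victor₁* c-commands it within that domain and shares its index, so Principle A is satisfied.
*Victor₁* is an R-expression; *himself₁* does not c-command it, and no other NP shares its index, so Principle C is satisfied.
All principles are respected.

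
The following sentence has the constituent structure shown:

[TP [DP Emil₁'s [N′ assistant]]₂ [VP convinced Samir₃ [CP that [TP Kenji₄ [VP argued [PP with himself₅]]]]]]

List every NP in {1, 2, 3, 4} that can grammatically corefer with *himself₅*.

*himself* is an anaphor, so Principle A applies: it must be bound in its binding domain.
Binding domain of *himself₅*: the embedded TP, whose subject is Kenji₄.
*Emil₁* does not c-command the anaphor → cannot bind it.
*[Emil₁'s assistant]₂* c-commands the anaphor but is outside its binding domain → cannot satisfy Principle A.
*Samir₃* c-commands the anaphor but is outside its binding domain → cannot satisfy Principle A.
*Kenji₄* c-commands the anaphor within its binding domain → licit binder.

{4}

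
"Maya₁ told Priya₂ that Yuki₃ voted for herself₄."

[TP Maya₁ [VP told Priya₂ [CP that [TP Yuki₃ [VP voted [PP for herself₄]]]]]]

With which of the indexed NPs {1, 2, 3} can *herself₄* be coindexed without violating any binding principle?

{3}

*herself* is an anaphor, so Principle A applies: it must be bound in its binding domain.
Binding domain of *herself₄*: the embedded TP, whose subject is Yuki₃.
*Maya₁* c-commands the anaphor but is outside its binding domain → cannot satisfy Principle A.
*Priya₂* c-commands the anaphor but is outside its binding domain → cannot satisfy Principle A.
*Yuki₃* c-commands the anaphor within its binding domain → licit binder.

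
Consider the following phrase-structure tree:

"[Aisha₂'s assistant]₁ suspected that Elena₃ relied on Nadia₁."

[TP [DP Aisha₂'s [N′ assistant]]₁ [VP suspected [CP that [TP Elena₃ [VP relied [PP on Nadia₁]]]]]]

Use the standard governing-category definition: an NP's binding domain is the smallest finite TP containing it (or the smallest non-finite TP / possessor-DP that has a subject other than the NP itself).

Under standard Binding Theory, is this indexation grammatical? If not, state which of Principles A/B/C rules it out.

Principle C

The two coindexed NPs are *[Aisha₂'s assistant]₁* and *Nadia₁*.
*Nadia₁* is an R-expression. Principle C requires it to be free everywhere.
*[Aisha₂'s assistant]₁* c-commands it and carries the same index.
The R-expression is bound → Principle C violation.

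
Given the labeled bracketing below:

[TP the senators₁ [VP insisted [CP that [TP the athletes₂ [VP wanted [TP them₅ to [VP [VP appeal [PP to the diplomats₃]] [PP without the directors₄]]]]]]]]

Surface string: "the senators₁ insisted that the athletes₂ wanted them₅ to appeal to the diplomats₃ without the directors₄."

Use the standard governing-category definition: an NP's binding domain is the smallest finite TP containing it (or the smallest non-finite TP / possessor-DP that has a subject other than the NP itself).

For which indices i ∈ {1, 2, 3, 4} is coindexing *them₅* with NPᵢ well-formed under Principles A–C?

*them* is a pronoun, so Principle B applies: it must be free in its binding domain.
Binding domain of *them₅*: the embedded TP, whose subject is the athletes₂.
*the senators₁* c-commands the pronoun but from outside its binding domain, and is not c-commanded by it → coindexation permitted.
*the athletes₂* c-commands the pronoun within its binding domain → coindexation would violate Principle B.
*the diplomats₃*: the pronoun c-commands this R-expression → coindexation would violate Principle C on *the diplomats₃*.
*the directors₄*: the pronoun c-commands this R-expression → coindexation would violate Principle C on *the directors₄*.

{1}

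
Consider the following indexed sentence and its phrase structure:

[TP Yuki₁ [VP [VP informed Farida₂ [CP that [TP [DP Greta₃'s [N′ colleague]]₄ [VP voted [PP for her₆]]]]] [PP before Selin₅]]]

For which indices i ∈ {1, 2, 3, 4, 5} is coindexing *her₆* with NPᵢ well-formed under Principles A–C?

*her* is a pronoun, so Principle B applies: it must be free in its binding domain.
Binding domain of *her₆*: the embedded TP, whose subject is [Greta₃'s colleague]₄.
*Yuki₁* c-commands the pronoun but from outside its binding domain, and is not c-commanded by it → coindexation permitted.
*Farida₂* c-commands the pronoun but from outside its binding domain, and is not c-commanded by it → coindexation permitted.
*Greta₃* and the pronoun do not c-command one another → neither Principle B nor Principle C is at stake; coindexation permitted.
*[Greta₃'s colleague]₄* c-commands the pronoun within its binding domain → coindexation would violate Principle B.
*Selin₅* and the pronoun do not c-command one another → neither Principle B nor Principle C is at stake; coindexation permitted.

{1, 2, 3, 5}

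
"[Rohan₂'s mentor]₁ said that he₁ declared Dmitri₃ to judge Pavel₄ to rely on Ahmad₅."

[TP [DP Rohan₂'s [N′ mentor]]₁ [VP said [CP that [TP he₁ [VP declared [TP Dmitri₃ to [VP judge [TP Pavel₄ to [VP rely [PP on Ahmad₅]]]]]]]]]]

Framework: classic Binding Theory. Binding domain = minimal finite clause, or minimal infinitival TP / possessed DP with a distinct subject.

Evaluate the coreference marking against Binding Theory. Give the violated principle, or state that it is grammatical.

grammatical

The two coindexed NPs are *[Rohan₂'s mentor]₁* and *he₁*.
*he₁* is a pronoun; nothing c-commands it within its binding domain (the embedded TP.), so Principle B holds trivially.
*[Rohan₂'s mentor]₁* is an R-expression; *he₁* does not c-command it, and no other NP shares its index, so Principle C is satisfied.
All principles are respected.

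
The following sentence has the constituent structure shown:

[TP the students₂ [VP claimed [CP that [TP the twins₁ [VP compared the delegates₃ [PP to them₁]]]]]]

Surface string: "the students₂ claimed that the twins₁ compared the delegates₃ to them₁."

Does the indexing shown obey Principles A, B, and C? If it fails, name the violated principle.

Principle B

The two coindexed NPs are *the twins₁* and *them₁*.
*them₁* is a pronoun. Its binding domain is the embedded TP, whose subject is the twins₁.
*the twins₁* c-commands it within that domain and carries the same index.
The pronoun is locally bound → Principle B violation.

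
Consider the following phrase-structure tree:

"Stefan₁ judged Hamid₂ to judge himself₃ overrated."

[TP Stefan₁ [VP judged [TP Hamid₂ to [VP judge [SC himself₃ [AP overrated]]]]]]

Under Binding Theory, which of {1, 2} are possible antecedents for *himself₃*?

{2}

*himself* is an anaphor, so Principle A applies: it must be bound in its binding domain.
Binding domain of *himself₃*: the embedded TP, whose subject is Hamid₂.
*Stefan₁* c-commands the anaphor but is outside its binding domain → cannot satisfy Principle A.
*Hamid₂* c-commands the anaphor within its binding domain → licit binder.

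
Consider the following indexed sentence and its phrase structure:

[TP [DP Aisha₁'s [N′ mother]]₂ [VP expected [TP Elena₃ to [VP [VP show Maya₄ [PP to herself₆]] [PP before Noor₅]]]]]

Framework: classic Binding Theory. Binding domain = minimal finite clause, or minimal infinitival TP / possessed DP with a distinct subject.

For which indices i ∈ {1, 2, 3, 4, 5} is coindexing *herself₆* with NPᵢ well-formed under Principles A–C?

{3, 4}

*herself* is an anaphor, so Principle A applies: it must be bound in its binding domain.
Binding domain of *herself₆*: the embedded TP, whose subject is Elena₃.
*Aisha₁* does not c-command the anaphor → cannot bind it.
*[Aisha₁'s mother]₂* c-commands the anaphor but is outside its binding domain → cannot satisfy Principle A.
*Elena₃* c-commands the anaphor within its binding domain → licit binder.
*Maya₄* c-commands the anaphor within its binding domain → licit binder.
*Noor₅* does not c-command the anaphor → cannot bind it.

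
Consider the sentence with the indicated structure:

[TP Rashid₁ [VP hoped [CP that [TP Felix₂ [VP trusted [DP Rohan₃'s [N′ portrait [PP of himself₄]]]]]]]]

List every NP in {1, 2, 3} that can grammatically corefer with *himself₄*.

{3}

*himself* is an anaphor, so Principle A applies: it must be bound in its binding domain.
Binding domain of *himself₄*: the possessed DP, whose subject is Rohan₃.
*Rashid₁* c-commands the anaphor but is outside its binding domain → cannot satisfy Principle A.
*Felix₂* c-commands the anaphor but is outside its binding domain → cannot satisfy Principle A.
*Rohan₃* c-commands the anaphor within its binding domain → licit binder.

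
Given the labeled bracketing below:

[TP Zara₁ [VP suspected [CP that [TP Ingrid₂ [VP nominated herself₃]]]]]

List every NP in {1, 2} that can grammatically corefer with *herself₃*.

{2}

*herself* is an anaphor, so Principle A applies: it must be bound in its binding domain.
Binding domain of *herself₃*: the embedded TP, whose subject is Ingrid₂.
*Zara₁* c-commands the anaphor but is outside its binding domain → cannot satisfy Principle A.
*Ingrid₂* c-commands the anaphor within its binding domain → licit binder.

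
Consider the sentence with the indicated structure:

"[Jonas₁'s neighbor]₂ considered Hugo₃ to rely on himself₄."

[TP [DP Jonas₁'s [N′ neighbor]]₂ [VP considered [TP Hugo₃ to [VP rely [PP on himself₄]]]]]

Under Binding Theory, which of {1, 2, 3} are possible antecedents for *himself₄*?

{3}

*himself* is an anaphor, so Principle A applies: it must be bound in its binding domain.
Binding domain of *himself₄*: the embedded TP, whose subject is Hugo₃.
*Jonas₁* does not c-command the anaphor → cannot bind it.
*[Jonas₁'s neighbor]₂* c-commands the anaphor but is outside its binding domain → cannot satisfy Principle A.
*Hugo₃* c-commands the anaphor within its binding domain → licit binder.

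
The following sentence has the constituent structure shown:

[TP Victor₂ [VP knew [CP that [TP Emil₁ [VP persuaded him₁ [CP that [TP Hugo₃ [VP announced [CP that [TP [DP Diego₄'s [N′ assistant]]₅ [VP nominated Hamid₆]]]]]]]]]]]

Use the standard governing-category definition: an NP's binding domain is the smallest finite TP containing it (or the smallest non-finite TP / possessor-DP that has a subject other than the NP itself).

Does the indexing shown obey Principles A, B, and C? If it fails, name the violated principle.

The two coindexed NPs are *Emil₁* and *him₁*.
*him₁* is a pronoun. Its binding domain is the embedded TP, whose subject is Emil₁.
*Emil₁* c-commands it within that domain and carries the same index.
The pronoun is locally bound → Principle B violation.

Principle B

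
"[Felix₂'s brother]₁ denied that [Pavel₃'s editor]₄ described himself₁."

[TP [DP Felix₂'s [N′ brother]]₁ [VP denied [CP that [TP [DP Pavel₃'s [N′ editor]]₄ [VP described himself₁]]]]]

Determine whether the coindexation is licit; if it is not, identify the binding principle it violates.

Principle A

The two coindexed NPs are *[Felix₂'s brother]₁* and *himself₁*.
*himself₁* is an anaphor. Principle A requires it to be bound within its binding domain — the embedded TP, whose subject is [Pavel₃'s editor]₄.
Within that domain it is c-commanded by *[Pavel₃'s editor]₄*, which does not share its index.
*[Felix₂'s brother]₁* does c-command the anaphor, but from outside its binding domain.
The anaphor is unbound in its domain → Principle A violation.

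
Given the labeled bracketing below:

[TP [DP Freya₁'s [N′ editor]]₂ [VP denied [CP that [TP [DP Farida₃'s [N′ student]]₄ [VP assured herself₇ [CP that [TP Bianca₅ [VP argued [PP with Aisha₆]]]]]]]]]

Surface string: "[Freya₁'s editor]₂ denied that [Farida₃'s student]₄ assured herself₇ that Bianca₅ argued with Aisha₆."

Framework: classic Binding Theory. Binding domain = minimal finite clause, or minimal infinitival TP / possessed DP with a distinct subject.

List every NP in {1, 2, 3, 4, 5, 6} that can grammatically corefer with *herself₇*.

*herself* is an anaphor, so Principle A applies: it must be bound in its binding domain.
Binding domain of *herself₇*: the embedded TP, whose subject is [Farida₃'s student]₄.
*Freya₁* does not c-command the anaphor → cannot bind it.
*[Freya₁'s editor]₂* c-commands the anaphor but is outside its binding domain → cannot satisfy Principle A.
*Farida₃* does not c-command the anaphor → cannot bind it.
*[Farida₃'s student]₄* c-commands the anaphor within its binding domain → licit binder.
*Bianca₅* does not c-command the anaphor → cannot bind it.
*Aisha₆* does not c-command the anaphor → cannot bind it.

{4}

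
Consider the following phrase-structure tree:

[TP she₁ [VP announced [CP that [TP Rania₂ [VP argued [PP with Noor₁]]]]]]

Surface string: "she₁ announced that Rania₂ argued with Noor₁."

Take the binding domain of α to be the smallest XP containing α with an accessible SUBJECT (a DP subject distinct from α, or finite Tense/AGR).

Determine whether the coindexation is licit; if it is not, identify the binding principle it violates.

The two coindexed NPs are *she₁* and *Noor₁*.
*Noor₁* is an R-expression. Principle C requires it to be free everywhere.
*she₁* c-commands it and carries the same index.
The R-expression is bound → Principle C violation.

Principle C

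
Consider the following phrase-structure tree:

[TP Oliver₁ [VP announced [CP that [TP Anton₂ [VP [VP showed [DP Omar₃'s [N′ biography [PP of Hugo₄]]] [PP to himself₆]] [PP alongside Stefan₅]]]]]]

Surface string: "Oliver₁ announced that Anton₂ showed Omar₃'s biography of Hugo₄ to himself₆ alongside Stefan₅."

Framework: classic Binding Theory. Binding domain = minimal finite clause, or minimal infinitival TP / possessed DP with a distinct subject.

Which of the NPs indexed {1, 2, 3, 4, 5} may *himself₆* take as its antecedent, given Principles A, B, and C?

*himself* is an anaphor, so Principle A applies: it must be bound in its binding domain.
Binding domain of *himself₆*: the embedded TP, whose subject is Anton₂.
*Oliver₁* c-commands the anaphor but is outside its binding domain → cannot satisfy Principle A.
*Anton₂* c-commands the anaphor within its binding domain → licit binder.
*Omar₃* does not c-command the anaphor → cannot bind it.
*Hugo₄* does not c-command the anaphor → cannot bind it.
*Stefan₅* does not c-command the anaphor → cannot bind it.

{2}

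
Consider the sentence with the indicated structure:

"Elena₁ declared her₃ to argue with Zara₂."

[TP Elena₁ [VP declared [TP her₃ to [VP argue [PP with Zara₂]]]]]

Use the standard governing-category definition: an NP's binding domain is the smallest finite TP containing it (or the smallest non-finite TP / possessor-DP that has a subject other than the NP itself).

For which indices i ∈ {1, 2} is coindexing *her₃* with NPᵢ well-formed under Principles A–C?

*her* is a pronoun, so Principle B applies: it must be free in its binding domain.
Binding domain of *her₃*: the matrix TP, whose subject is Elena₁.
*Elena₁* c-commands the pronoun within its binding domain → coindexation would violate Principle B.
*Zara₂*: the pronoun c-commands this R-expression → coindexation would violate Principle C on *Zara₂*.

none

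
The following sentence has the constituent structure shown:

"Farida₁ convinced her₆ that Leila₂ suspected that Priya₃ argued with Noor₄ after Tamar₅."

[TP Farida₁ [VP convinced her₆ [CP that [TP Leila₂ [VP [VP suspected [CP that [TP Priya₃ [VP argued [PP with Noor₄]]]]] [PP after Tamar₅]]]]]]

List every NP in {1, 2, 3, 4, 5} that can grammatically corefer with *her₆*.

none

*her* is a pronoun, so Principle B applies: it must be free in its binding domain.
Binding domain of *her₆*: the matrix TP, whose subject is Farida₁.
*Farida₁* c-commands the pronoun within its binding domain → coindexation would violate Principle B.
*Leila₂*: the pronoun c-commands this R-expression → coindexation would violate Principle C on *Leila₂*.
*Priya₃*: the pronoun c-commands this R-expression → coindexation would violate Principle C on *Priya₃*.
*Noor₄*: the pronoun c-commands this R-expression → coindexation would violate Principle C on *Noor₄*.
*Tamar₅*: the pronoun c-commands this R-expression → coindexation would violate Principle C on *Tamar₅*.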